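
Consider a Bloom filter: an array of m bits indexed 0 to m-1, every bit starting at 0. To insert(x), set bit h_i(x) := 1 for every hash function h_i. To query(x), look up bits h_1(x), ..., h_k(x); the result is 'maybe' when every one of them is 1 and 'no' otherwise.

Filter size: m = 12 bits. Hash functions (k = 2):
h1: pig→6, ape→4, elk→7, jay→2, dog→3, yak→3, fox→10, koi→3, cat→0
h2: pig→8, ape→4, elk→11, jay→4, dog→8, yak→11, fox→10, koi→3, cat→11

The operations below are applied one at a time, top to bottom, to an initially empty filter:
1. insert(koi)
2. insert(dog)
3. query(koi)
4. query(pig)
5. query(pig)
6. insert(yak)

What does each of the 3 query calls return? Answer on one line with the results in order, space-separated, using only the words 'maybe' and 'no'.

Start: bits=000000000000
Op 1: insert koi -> sets bits 3 -> bits=000100000000
Op 2: insert dog -> sets bits 3 8 -> bits=000100001000
Op 3: query koi -> checks bit3=1 (all 1) -> maybe
Op 4: query pig -> checks bit6=0, bit8=1 (has a 0) -> no
Op 5: query pig -> checks bit6=0, bit8=1 (has a 0) -> no
Op 6: insert yak -> sets bits 3 11 -> bits=000100001001
Query results in order: maybe no no

Answer: maybe no no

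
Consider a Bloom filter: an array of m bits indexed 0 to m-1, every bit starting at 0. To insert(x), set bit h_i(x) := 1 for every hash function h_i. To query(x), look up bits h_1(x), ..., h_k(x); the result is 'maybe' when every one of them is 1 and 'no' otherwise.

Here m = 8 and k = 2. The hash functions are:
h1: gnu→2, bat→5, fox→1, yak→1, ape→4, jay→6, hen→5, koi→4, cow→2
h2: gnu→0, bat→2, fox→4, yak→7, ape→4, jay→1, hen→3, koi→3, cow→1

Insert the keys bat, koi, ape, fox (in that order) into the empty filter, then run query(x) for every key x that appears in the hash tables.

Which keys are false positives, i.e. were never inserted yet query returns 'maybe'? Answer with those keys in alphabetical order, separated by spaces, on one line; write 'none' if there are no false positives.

Start: bits=00000000
After insert 'bat': sets bits 2 5 -> bits=00100100
After insert 'koi': sets bits 3 4 -> bits=00111100
After insert 'ape': sets bits 4 -> bits=00111100
After insert 'fox': sets bits 1 4 -> bits=01111100
Not inserted: cow gnu hen jay yak — query each against bits=01111100:
query cow: checks bit1=1, bit2=1 (all 1) -> maybe => FALSE POSITIVE
query gnu: checks bit0=0, bit2=1 (has a 0) -> no => not a false positive
query hen: checks bit3=1, bit5=1 (all 1) -> maybe => FALSE POSITIVE
query jay: checks bit1=1, bit6=0 (has a 0) -> no => not a false positive
query yak: checks bit1=1, bit7=0 (has a 0) -> no => not a false positive
False positives (alphabetical): cow hen

Answer: cow hen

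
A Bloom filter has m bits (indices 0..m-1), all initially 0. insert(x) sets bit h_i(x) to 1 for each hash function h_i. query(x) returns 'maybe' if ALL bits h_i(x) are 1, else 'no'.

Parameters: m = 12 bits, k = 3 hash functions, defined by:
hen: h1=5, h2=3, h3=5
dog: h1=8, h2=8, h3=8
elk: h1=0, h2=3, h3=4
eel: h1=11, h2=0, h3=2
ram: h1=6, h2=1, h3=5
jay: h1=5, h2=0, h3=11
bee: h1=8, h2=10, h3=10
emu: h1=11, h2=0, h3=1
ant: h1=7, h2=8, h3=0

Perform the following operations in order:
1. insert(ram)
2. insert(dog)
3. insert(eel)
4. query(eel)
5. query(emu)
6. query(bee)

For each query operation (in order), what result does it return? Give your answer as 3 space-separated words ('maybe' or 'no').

Answer: maybe maybe no

Derivation:
Start: bits=000000000000
Op 1: insert ram -> sets bits 1 5 6 -> bits=010001100000
Op 2: insert dog -> sets bits 8 -> bits=010001101000
Op 3: insert eel -> sets bits 0 2 11 -> bits=111001101001
Op 4: query eel -> checks bit0=1, bit2=1, bit11=1 (all 1) -> maybe
Op 5: query emu -> checks bit0=1, bit1=1, bit11=1 (all 1) -> maybe
Op 6: query bee -> checks bit8=1, bit10=0 (has a 0) -> no
Query results in order: maybe maybe no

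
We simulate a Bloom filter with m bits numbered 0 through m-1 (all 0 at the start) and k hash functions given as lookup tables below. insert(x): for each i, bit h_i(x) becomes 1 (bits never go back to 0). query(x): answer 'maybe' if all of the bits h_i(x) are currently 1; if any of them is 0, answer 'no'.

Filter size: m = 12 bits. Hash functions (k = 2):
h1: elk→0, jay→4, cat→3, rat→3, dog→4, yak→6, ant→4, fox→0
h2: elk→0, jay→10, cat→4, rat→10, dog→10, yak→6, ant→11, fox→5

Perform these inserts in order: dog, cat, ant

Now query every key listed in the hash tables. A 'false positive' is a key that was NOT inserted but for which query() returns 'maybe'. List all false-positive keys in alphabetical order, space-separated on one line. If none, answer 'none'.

Answer: jay rat

Derivation:
Start: bits=000000000000
After insert 'dog': sets bits 4 10 -> bits=000010000010
After insert 'cat': sets bits 3 4 -> bits=000110000010
After insert 'ant': sets bits 4 11 -> bits=000110000011
Not inserted: elk fox jay rat yak — query each against bits=000110000011:
query elk: checks bit0=0 (has a 0) -> no => not a false positive
query fox: checks bit0=0, bit5=0 (has a 0) -> no => not a false positive
query jay: checks bit4=1, bit10=1 (all 1) -> maybe => FALSE POSITIVE
query rat: checks bit3=1, bit10=1 (all 1) -> maybe => FALSE POSITIVE
query yak: checks bit6=0 (has a 0) -> no => not a false positive
False positives (alphabetical): jay rat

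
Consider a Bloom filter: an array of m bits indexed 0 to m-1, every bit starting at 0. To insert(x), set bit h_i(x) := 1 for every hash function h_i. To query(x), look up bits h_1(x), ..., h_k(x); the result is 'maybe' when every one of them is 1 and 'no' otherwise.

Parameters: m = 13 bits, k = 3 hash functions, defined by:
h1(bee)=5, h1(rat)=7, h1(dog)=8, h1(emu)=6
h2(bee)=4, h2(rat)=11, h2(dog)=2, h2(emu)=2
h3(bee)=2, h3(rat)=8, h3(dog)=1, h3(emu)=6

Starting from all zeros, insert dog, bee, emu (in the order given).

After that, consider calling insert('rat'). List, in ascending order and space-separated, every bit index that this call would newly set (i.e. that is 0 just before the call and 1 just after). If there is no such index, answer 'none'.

Start: bits=0000000000000
After insert 'dog': sets bits 1 2 8 -> bits=0110000010000
After insert 'bee': sets bits 2 4 5 -> bits=0110110010000
After insert 'emu': sets bits 2 6 -> bits=0110111010000
insert 'rat' would touch bits 7 8 11; currently bit7=0, bit8=1, bit11=0
Bits that are 0 among those (would change 0->1): 7 11

Answer: 7 11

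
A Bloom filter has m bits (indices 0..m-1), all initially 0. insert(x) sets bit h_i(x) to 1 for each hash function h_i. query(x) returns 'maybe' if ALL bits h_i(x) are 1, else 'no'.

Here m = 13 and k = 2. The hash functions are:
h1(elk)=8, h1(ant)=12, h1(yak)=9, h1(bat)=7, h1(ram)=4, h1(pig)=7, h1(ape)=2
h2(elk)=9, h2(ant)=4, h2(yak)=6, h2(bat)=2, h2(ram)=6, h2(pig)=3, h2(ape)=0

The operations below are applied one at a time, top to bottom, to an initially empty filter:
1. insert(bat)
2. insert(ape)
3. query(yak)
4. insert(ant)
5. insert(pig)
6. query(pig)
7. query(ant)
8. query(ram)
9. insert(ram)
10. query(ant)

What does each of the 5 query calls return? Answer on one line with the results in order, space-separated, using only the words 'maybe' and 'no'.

Start: bits=0000000000000
Op 1: insert bat -> sets bits 2 7 -> bits=0010000100000
Op 2: insert ape -> sets bits 0 2 -> bits=1010000100000
Op 3: query yak -> checks bit6=0, bit9=0 (has a 0) -> no
Op 4: insert ant -> sets bits 4 12 -> bits=1010100100001
Op 5: insert pig -> sets bits 3 7 -> bits=1011100100001
Op 6: query pig -> checks bit3=1, bit7=1 (all 1) -> maybe
Op 7: query ant -> checks bit4=1, bit12=1 (all 1) -> maybe
Op 8: query ram -> checks bit4=1, bit6=0 (has a 0) -> no
Op 9: insert ram -> sets bits 4 6 -> bits=1011101100001
Op 10: query ant -> checks bit4=1, bit12=1 (all 1) -> maybe
Query results in order: no maybe maybe no maybe

Answer: no maybe maybe no maybe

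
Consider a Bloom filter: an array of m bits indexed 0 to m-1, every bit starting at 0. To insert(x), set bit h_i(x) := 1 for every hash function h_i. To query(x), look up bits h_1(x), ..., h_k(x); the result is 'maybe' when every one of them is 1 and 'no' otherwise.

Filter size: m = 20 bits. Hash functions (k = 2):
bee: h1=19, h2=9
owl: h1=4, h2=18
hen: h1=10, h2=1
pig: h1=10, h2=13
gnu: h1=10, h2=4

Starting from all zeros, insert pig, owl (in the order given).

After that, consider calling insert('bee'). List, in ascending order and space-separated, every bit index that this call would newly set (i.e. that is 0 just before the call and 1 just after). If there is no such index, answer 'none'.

Start: bits=00000000000000000000
After insert 'pig': sets bits 10 13 -> bits=00000000001001000000
After insert 'owl': sets bits 4 18 -> bits=00001000001001000010
insert 'bee' would touch bits 9 19; currently bit9=0, bit19=0
Bits that are 0 among those (would change 0->1): 9 19

Answer: 9 19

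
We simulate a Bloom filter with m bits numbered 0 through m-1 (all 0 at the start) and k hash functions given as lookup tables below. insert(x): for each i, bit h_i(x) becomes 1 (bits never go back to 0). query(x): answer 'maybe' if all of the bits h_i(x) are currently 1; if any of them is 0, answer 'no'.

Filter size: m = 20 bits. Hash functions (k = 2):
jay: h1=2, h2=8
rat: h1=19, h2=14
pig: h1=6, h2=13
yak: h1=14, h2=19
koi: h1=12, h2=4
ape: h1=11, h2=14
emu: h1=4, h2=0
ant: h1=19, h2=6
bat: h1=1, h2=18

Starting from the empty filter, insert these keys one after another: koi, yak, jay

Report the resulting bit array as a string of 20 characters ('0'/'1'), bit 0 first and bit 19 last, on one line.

Answer: 00101000100010100001

Derivation:
Start: bits=00000000000000000000
After insert 'koi': sets bits 4 12 -> bits=00001000000010000000
After insert 'yak': sets bits 14 19 -> bits=00001000000010100001
After insert 'jay': sets bits 2 8 -> bits=00101000100010100001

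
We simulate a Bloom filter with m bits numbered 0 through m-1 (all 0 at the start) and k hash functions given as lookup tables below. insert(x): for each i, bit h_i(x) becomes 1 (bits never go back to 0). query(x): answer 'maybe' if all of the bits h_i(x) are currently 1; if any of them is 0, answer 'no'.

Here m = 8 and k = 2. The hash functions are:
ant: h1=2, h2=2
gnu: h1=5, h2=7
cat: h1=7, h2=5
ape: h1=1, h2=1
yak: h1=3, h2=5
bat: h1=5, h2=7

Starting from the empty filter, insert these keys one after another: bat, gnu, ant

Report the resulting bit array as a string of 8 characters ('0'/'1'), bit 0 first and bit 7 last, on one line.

Answer: 00100101

Derivation:
Start: bits=00000000
After insert 'bat': sets bits 5 7 -> bits=00000101
After insert 'gnu': sets bits 5 7 -> bits=00000101
After insert 'ant': sets bits 2 -> bits=00100101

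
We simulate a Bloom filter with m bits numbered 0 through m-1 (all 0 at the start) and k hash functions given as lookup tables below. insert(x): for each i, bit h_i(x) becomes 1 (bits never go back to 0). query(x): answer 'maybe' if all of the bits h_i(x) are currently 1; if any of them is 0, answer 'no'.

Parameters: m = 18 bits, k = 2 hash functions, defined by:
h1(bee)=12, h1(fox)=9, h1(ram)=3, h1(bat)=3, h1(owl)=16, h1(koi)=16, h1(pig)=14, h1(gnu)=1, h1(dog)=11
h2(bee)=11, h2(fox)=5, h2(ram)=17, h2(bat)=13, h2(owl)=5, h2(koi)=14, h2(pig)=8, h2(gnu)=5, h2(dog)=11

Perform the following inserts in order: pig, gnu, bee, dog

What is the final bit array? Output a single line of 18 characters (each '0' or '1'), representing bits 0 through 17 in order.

Answer: 010001001001101000

Derivation:
Start: bits=000000000000000000
After insert 'pig': sets bits 8 14 -> bits=000000001000001000
After insert 'gnu': sets bits 1 5 -> bits=010001001000001000
After insert 'bee': sets bits 11 12 -> bits=010001001001101000
After insert 'dog': sets bits 11 -> bits=010001001001101000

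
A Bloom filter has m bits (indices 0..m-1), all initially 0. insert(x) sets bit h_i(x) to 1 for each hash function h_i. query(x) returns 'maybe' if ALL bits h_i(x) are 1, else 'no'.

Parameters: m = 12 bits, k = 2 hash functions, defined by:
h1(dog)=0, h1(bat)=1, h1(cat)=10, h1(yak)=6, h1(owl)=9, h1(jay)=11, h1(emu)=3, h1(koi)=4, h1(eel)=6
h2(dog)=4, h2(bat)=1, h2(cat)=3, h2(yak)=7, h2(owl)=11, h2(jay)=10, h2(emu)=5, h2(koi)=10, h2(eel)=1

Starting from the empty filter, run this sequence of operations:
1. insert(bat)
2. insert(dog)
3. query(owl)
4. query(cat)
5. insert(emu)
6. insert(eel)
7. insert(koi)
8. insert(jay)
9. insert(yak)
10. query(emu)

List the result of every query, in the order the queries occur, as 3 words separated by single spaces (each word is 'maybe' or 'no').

Answer: no no maybe

Derivation:
Start: bits=000000000000
Op 1: insert bat -> sets bits 1 -> bits=010000000000
Op 2: insert dog -> sets bits 0 4 -> bits=110010000000
Op 3: query owl -> checks bit9=0, bit11=0 (has a 0) -> no
Op 4: query cat -> checks bit3=0, bit10=0 (has a 0) -> no
Op 5: insert emu -> sets bits 3 5 -> bits=110111000000
Op 6: insert eel -> sets bits 1 6 -> bits=110111100000
Op 7: insert koi -> sets bits 4 10 -> bits=110111100010
Op 8: insert jay -> sets bits 10 11 -> bits=110111100011
Op 9: insert yak -> sets bits 6 7 -> bits=110111110011
Op 10: query emu -> checks bit3=1, bit5=1 (all 1) -> maybe
Query results in order: no no maybe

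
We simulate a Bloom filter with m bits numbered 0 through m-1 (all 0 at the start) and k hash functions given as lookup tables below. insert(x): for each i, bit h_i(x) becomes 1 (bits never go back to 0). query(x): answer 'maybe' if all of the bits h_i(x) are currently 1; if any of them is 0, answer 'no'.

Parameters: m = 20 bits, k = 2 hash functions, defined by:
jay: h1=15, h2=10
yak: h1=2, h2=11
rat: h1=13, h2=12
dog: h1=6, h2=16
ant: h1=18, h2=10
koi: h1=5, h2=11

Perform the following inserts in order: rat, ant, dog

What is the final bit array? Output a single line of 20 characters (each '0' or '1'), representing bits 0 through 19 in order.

Answer: 00000010001011001010

Derivation:
Start: bits=00000000000000000000
After insert 'rat': sets bits 12 13 -> bits=00000000000011000000
After insert 'ant': sets bits 10 18 -> bits=00000000001011000010
After insert 'dog': sets bits 6 16 -> bits=00000010001011001010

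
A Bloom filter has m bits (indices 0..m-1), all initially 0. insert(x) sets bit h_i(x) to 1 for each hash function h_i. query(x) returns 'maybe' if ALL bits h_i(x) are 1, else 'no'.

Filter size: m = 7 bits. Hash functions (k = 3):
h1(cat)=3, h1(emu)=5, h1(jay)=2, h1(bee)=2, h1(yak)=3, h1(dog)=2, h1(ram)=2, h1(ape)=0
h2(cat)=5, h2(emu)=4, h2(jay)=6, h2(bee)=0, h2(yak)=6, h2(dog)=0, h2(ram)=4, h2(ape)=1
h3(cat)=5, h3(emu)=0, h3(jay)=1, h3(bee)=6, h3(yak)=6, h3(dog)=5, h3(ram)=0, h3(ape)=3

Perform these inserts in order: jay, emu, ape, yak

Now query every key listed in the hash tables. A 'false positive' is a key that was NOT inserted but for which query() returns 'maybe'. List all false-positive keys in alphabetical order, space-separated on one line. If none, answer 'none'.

Answer: bee cat dog ram

Derivation:
Start: bits=0000000
After insert 'jay': sets bits 1 2 6 -> bits=0110001
After insert 'emu': sets bits 0 4 5 -> bits=1110111
After insert 'ape': sets bits 0 1 3 -> bits=1111111
After insert 'yak': sets bits 3 6 -> bits=1111111
Not inserted: bee cat dog ram — query each against bits=1111111:
query bee: checks bit0=1, bit2=1, bit6=1 (all 1) -> maybe => FALSE POSITIVE
query cat: checks bit3=1, bit5=1 (all 1) -> maybe => FALSE POSITIVE
query dog: checks bit0=1, bit2=1, bit5=1 (all 1) -> maybe => FALSE POSITIVE
query ram: checks bit0=1, bit2=1, bit4=1 (all 1) -> maybe => FALSE POSITIVE
False positives (alphabetical): bee cat dog ram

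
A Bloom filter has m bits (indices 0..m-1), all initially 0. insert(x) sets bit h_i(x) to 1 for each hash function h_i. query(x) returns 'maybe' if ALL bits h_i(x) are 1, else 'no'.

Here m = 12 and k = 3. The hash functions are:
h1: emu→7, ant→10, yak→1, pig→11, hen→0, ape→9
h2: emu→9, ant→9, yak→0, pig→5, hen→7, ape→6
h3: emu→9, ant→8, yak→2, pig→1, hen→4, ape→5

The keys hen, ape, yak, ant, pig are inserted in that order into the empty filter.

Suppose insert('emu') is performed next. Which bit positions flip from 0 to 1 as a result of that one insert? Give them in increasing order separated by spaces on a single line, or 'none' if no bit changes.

Answer: none

Derivation:
Start: bits=000000000000
After insert 'hen': sets bits 0 4 7 -> bits=100010010000
After insert 'ape': sets bits 5 6 9 -> bits=100011110100
After insert 'yak': sets bits 0 1 2 -> bits=111011110100
After insert 'ant': sets bits 8 9 10 -> bits=111011111110
After insert 'pig': sets bits 1 5 11 -> bits=111011111111
insert 'emu' would touch bits 7 9; currently bit7=1, bit9=1
Bits that are 0 among those (would change 0->1): none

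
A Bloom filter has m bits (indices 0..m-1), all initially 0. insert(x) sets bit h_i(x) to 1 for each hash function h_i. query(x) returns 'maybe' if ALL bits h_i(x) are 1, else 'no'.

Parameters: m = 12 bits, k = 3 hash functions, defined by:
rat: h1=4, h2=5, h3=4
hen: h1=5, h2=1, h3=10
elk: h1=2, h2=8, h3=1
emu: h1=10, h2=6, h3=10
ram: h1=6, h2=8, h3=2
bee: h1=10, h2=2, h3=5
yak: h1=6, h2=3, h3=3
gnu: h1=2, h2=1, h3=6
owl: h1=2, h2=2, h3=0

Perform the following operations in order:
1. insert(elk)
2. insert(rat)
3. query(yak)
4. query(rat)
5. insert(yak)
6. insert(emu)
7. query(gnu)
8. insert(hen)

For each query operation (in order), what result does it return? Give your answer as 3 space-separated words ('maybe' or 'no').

Answer: no maybe maybe

Derivation:
Start: bits=000000000000
Op 1: insert elk -> sets bits 1 2 8 -> bits=011000001000
Op 2: insert rat -> sets bits 4 5 -> bits=011011001000
Op 3: query yak -> checks bit3=0, bit6=0 (has a 0) -> no
Op 4: query rat -> checks bit4=1, bit5=1 (all 1) -> maybe
Op 5: insert yak -> sets bits 3 6 -> bits=011111101000
Op 6: insert emu -> sets bits 6 10 -> bits=011111101010
Op 7: query gnu -> checks bit1=1, bit2=1, bit6=1 (all 1) -> maybe
Op 8: insert hen -> sets bits 1 5 10 -> bits=011111101010
Query results in order: no maybe maybe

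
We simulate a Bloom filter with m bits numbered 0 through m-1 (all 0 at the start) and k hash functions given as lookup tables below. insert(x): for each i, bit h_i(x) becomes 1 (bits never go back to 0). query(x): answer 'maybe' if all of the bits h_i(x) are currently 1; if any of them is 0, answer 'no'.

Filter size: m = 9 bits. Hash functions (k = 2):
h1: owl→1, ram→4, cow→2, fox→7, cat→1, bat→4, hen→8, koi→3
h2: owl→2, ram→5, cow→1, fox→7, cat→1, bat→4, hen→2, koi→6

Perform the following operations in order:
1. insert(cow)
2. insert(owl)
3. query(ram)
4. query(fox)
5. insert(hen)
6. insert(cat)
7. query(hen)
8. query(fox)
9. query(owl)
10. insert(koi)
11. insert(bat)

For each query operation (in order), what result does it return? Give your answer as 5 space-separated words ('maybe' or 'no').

Start: bits=000000000
Op 1: insert cow -> sets bits 1 2 -> bits=011000000
Op 2: insert owl -> sets bits 1 2 -> bits=011000000
Op 3: query ram -> checks bit4=0, bit5=0 (has a 0) -> no
Op 4: query fox -> checks bit7=0 (has a 0) -> no
Op 5: insert hen -> sets bits 2 8 -> bits=011000001
Op 6: insert cat -> sets bits 1 -> bits=011000001
Op 7: query hen -> checks bit2=1, bit8=1 (all 1) -> maybe
Op 8: query fox -> checks bit7=0 (has a 0) -> no
Op 9: query owl -> checks bit1=1, bit2=1 (all 1) -> maybe
Op 10: insert koi -> sets bits 3 6 -> bits=011100101
Op 11: insert bat -> sets bits 4 -> bits=011110101
Query results in order: no no maybe no maybe

Answer: no no maybe no maybe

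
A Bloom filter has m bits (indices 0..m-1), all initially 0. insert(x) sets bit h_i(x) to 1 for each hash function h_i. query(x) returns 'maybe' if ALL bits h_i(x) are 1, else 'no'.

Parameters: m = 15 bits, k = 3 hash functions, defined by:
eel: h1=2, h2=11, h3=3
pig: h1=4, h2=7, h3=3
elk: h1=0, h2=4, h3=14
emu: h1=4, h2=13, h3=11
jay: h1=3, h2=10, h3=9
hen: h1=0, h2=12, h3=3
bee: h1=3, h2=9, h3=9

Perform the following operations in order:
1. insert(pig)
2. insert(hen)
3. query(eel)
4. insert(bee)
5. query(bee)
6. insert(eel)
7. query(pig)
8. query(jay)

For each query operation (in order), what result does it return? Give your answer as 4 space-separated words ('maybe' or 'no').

Start: bits=000000000000000
Op 1: insert pig -> sets bits 3 4 7 -> bits=000110010000000
Op 2: insert hen -> sets bits 0 3 12 -> bits=100110010000100
Op 3: query eel -> checks bit2=0, bit3=1, bit11=0 (has a 0) -> no
Op 4: insert bee -> sets bits 3 9 -> bits=100110010100100
Op 5: query bee -> checks bit3=1, bit9=1 (all 1) -> maybe
Op 6: insert eel -> sets bits 2 3 11 -> bits=101110010101100
Op 7: query pig -> checks bit3=1, bit4=1, bit7=1 (all 1) -> maybe
Op 8: query jay -> checks bit3=1, bit9=1, bit10=0 (has a 0) -> no
Query results in order: no maybe maybe no

Answer: no maybe maybe no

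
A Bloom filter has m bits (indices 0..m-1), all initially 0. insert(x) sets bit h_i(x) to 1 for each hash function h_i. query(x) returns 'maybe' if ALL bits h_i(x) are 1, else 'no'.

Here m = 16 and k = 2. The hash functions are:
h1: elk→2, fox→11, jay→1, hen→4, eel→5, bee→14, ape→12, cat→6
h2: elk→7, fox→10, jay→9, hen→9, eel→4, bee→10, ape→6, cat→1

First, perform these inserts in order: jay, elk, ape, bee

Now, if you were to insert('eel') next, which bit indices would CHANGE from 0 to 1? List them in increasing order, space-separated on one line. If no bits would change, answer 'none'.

Start: bits=0000000000000000
After insert 'jay': sets bits 1 9 -> bits=0100000001000000
After insert 'elk': sets bits 2 7 -> bits=0110000101000000
After insert 'ape': sets bits 6 12 -> bits=0110001101001000
After insert 'bee': sets bits 10 14 -> bits=0110001101101010
insert 'eel' would touch bits 4 5; currently bit4=0, bit5=0
Bits that are 0 among those (would change 0->1): 4 5

Answer: 4 5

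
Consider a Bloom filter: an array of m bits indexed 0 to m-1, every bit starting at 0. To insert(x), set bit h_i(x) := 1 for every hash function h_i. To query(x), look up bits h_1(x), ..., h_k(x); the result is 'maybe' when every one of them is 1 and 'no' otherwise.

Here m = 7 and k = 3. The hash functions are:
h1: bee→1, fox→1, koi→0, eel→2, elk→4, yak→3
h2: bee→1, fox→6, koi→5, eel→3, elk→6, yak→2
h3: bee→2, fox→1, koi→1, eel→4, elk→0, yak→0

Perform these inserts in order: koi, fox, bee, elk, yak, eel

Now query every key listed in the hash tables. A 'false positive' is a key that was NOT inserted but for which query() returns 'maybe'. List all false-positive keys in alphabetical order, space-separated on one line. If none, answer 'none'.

Answer: none

Derivation:
Start: bits=0000000
After insert 'koi': sets bits 0 1 5 -> bits=1100010
After insert 'fox': sets bits 1 6 -> bits=1100011
After insert 'bee': sets bits 1 2 -> bits=1110011
After insert 'elk': sets bits 0 4 6 -> bits=1110111
After insert 'yak': sets bits 0 2 3 -> bits=1111111
After insert 'eel': sets bits 2 3 4 -> bits=1111111
Not inserted: (none) — query each against bits=1111111:
False positives (alphabetical): none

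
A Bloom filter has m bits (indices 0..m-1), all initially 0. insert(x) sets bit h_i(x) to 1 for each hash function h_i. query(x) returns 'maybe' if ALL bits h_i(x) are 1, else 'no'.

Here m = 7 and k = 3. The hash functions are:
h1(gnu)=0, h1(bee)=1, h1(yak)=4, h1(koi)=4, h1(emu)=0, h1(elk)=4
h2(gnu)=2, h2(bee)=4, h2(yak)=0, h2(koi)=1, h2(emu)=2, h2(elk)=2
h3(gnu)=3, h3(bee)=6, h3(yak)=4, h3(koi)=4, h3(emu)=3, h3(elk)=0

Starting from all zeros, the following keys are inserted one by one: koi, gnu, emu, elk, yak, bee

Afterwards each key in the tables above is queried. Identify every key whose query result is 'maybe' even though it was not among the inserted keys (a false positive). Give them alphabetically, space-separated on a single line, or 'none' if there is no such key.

Answer: none

Derivation:
Start: bits=0000000
After insert 'koi': sets bits 1 4 -> bits=0100100
After insert 'gnu': sets bits 0 2 3 -> bits=1111100
After insert 'emu': sets bits 0 2 3 -> bits=1111100
After insert 'elk': sets bits 0 2 4 -> bits=1111100
After insert 'yak': sets bits 0 4 -> bits=1111100
After insert 'bee': sets bits 1 4 6 -> bits=1111101
Not inserted: (none) — query each against bits=1111101:
False positives (alphabetical): none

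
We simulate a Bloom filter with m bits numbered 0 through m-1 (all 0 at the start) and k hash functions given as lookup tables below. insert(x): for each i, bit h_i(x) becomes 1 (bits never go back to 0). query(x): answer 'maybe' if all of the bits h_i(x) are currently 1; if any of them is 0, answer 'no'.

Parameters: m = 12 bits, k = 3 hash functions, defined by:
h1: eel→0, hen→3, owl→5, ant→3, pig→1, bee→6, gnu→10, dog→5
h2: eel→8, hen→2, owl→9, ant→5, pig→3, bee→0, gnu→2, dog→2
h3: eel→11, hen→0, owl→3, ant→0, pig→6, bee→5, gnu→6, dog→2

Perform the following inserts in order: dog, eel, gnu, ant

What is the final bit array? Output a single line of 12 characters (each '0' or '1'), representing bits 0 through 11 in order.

Answer: 101101101011

Derivation:
Start: bits=000000000000
After insert 'dog': sets bits 2 5 -> bits=001001000000
After insert 'eel': sets bits 0 8 11 -> bits=101001001001
After insert 'gnu': sets bits 2 6 10 -> bits=101001101011
After insert 'ant': sets bits 0 3 5 -> bits=101101101011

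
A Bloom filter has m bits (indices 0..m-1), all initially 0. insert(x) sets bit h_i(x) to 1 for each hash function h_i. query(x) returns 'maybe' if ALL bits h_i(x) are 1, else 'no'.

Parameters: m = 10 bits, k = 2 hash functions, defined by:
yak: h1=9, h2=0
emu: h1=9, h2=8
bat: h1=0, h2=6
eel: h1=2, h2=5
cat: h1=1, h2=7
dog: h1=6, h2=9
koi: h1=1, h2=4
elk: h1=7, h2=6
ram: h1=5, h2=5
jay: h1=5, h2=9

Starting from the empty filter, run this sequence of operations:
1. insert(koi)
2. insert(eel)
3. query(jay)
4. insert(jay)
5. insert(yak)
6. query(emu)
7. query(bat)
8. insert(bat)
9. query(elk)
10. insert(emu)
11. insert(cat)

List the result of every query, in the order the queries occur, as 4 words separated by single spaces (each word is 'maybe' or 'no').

Start: bits=0000000000
Op 1: insert koi -> sets bits 1 4 -> bits=0100100000
Op 2: insert eel -> sets bits 2 5 -> bits=0110110000
Op 3: query jay -> checks bit5=1, bit9=0 (has a 0) -> no
Op 4: insert jay -> sets bits 5 9 -> bits=0110110001
Op 5: insert yak -> sets bits 0 9 -> bits=1110110001
Op 6: query emu -> checks bit8=0, bit9=1 (has a 0) -> no
Op 7: query bat -> checks bit0=1, bit6=0 (has a 0) -> no
Op 8: insert bat -> sets bits 0 6 -> bits=1110111001
Op 9: query elk -> checks bit6=1, bit7=0 (has a 0) -> no
Op 10: insert emu -> sets bits 8 9 -> bits=1110111011
Op 11: insert cat -> sets bits 1 7 -> bits=1110111111
Query results in order: no no no no

Answer: no no no no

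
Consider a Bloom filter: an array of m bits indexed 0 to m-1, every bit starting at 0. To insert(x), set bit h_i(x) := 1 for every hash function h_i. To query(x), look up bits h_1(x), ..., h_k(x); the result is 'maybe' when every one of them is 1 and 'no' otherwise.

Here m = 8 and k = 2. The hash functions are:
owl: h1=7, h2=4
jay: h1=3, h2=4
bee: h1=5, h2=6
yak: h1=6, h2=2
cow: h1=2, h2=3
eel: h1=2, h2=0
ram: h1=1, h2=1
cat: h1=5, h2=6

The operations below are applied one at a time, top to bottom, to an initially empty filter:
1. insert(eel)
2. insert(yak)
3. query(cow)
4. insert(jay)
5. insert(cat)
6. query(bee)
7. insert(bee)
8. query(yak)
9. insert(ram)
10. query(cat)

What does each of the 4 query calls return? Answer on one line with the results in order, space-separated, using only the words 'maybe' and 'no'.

Answer: no maybe maybe maybe

Derivation:
Start: bits=00000000
Op 1: insert eel -> sets bits 0 2 -> bits=10100000
Op 2: insert yak -> sets bits 2 6 -> bits=10100010
Op 3: query cow -> checks bit2=1, bit3=0 (has a 0) -> no
Op 4: insert jay -> sets bits 3 4 -> bits=10111010
Op 5: insert cat -> sets bits 5 6 -> bits=10111110
Op 6: query bee -> checks bit5=1, bit6=1 (all 1) -> maybe
Op 7: insert bee -> sets bits 5 6 -> bits=10111110
Op 8: query yak -> checks bit2=1, bit6=1 (all 1) -> maybe
Op 9: insert ram -> sets bits 1 -> bits=11111110
Op 10: query cat -> checks bit5=1, bit6=1 (all 1) -> maybe
Query results in order: no maybe maybe maybe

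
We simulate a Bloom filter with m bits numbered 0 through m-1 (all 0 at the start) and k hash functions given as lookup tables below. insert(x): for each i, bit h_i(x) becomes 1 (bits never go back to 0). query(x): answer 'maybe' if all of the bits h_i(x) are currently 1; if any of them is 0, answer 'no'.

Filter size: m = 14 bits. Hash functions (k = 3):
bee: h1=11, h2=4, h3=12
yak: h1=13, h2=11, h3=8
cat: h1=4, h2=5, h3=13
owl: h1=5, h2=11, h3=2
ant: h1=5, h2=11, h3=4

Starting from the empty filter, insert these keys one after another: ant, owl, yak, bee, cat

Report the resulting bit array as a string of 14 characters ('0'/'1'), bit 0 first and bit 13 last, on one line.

Answer: 00101100100111

Derivation:
Start: bits=00000000000000
After insert 'ant': sets bits 4 5 11 -> bits=00001100000100
After insert 'owl': sets bits 2 5 11 -> bits=00101100000100
After insert 'yak': sets bits 8 11 13 -> bits=00101100100101
After insert 'bee': sets bits 4 11 12 -> bits=00101100100111
After insert 'cat': sets bits 4 5 13 -> bits=00101100100111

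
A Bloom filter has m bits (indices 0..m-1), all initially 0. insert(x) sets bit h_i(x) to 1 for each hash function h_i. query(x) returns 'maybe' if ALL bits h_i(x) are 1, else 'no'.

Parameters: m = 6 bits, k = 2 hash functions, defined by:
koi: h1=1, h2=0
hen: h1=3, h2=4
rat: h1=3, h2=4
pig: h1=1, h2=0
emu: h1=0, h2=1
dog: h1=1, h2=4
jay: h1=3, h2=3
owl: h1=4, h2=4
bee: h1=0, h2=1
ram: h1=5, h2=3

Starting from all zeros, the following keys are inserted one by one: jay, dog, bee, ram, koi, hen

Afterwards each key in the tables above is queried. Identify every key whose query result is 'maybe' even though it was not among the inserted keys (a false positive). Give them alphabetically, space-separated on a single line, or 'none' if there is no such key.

Answer: emu owl pig rat

Derivation:
Start: bits=000000
After insert 'jay': sets bits 3 -> bits=000100
After insert 'dog': sets bits 1 4 -> bits=010110
After insert 'bee': sets bits 0 1 -> bits=110110
After insert 'ram': sets bits 3 5 -> bits=110111
After insert 'koi': sets bits 0 1 -> bits=110111
After insert 'hen': sets bits 3 4 -> bits=110111
Not inserted: emu owl pig rat — query each against bits=110111:
query emu: checks bit0=1, bit1=1 (all 1) -> maybe => FALSE POSITIVE
query owl: checks bit4=1 (all 1) -> maybe => FALSE POSITIVE
query pig: checks bit0=1, bit1=1 (all 1) -> maybe => FALSE POSITIVE
query rat: checks bit3=1, bit4=1 (all 1) -> maybe => FALSE POSITIVE
False positives (alphabetical): emu owl pig rat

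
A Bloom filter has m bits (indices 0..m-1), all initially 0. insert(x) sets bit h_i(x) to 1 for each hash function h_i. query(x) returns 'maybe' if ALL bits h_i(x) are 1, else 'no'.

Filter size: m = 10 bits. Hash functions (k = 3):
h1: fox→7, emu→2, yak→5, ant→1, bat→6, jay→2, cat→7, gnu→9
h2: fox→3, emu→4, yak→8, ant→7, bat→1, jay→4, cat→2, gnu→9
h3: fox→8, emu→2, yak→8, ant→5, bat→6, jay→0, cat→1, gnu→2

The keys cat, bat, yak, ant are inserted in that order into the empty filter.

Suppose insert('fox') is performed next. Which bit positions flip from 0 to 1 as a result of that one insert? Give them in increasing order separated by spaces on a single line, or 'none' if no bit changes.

Start: bits=0000000000
After insert 'cat': sets bits 1 2 7 -> bits=0110000100
After insert 'bat': sets bits 1 6 -> bits=0110001100
After insert 'yak': sets bits 5 8 -> bits=0110011110
After insert 'ant': sets bits 1 5 7 -> bits=0110011110
insert 'fox' would touch bits 3 7 8; currently bit3=0, bit7=1, bit8=1
Bits that are 0 among those (would change 0->1): 3

Answer: 3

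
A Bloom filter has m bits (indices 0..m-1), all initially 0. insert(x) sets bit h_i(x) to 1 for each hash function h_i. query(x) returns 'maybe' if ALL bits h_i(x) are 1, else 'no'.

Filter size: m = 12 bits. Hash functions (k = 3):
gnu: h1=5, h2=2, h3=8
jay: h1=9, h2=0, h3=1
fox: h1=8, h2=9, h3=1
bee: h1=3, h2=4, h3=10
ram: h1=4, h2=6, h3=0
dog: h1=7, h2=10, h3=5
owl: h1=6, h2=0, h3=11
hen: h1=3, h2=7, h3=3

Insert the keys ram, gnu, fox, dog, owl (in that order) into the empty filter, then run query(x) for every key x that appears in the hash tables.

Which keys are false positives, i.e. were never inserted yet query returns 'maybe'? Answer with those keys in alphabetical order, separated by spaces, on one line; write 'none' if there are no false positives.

Answer: jay

Derivation:
Start: bits=000000000000
After insert 'ram': sets bits 0 4 6 -> bits=100010100000
After insert 'gnu': sets bits 2 5 8 -> bits=101011101000
After insert 'fox': sets bits 1 8 9 -> bits=111011101100
After insert 'dog': sets bits 5 7 10 -> bits=111011111110
After insert 'owl': sets bits 0 6 11 -> bits=111011111111
Not inserted: bee hen jay — query each against bits=111011111111:
query bee: checks bit3=0, bit4=1, bit10=1 (has a 0) -> no => not a false positive
query hen: checks bit3=0, bit7=1 (has a 0) -> no => not a false positive
query jay: checks bit0=1, bit1=1, bit9=1 (all 1) -> maybe => FALSE POSITIVE
False positives (alphabetical): jay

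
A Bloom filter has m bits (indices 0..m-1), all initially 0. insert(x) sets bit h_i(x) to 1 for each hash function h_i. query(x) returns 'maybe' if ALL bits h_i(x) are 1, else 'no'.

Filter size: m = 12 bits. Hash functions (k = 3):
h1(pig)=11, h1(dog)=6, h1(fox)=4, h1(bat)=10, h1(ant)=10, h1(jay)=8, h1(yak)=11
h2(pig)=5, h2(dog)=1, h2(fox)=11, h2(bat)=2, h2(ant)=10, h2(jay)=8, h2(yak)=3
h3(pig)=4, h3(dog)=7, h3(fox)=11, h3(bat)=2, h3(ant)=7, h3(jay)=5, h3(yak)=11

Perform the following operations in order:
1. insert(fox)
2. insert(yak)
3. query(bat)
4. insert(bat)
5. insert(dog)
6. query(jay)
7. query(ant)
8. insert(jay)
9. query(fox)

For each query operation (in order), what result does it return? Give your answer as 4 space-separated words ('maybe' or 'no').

Answer: no no maybe maybe

Derivation:
Start: bits=000000000000
Op 1: insert fox -> sets bits 4 11 -> bits=000010000001
Op 2: insert yak -> sets bits 3 11 -> bits=000110000001
Op 3: query bat -> checks bit2=0, bit10=0 (has a 0) -> no
Op 4: insert bat -> sets bits 2 10 -> bits=001110000011
Op 5: insert dog -> sets bits 1 6 7 -> bits=011110110011
Op 6: query jay -> checks bit5=0, bit8=0 (has a 0) -> no
Op 7: query ant -> checks bit7=1, bit10=1 (all 1) -> maybe
Op 8: insert jay -> sets bits 5 8 -> bits=011111111011
Op 9: query fox -> checks bit4=1, bit11=1 (all 1) -> maybe
Query results in order: no no maybe maybe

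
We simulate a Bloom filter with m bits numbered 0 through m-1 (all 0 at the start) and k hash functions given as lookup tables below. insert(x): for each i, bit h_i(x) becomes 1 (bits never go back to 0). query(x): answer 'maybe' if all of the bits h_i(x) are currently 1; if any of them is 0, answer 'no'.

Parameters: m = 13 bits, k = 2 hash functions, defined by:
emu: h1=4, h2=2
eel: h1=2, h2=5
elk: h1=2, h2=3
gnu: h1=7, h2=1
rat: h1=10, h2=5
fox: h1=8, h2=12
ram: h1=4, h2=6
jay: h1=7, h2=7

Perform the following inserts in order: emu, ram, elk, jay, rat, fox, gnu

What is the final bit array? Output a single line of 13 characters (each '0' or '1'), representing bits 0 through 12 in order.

Start: bits=0000000000000
After insert 'emu': sets bits 2 4 -> bits=0010100000000
After insert 'ram': sets bits 4 6 -> bits=0010101000000
After insert 'elk': sets bits 2 3 -> bits=0011101000000
After insert 'jay': sets bits 7 -> bits=0011101100000
After insert 'rat': sets bits 5 10 -> bits=0011111100100
After insert 'fox': sets bits 8 12 -> bits=0011111110101
After insert 'gnu': sets bits 1 7 -> bits=0111111110101

Answer: 0111111110101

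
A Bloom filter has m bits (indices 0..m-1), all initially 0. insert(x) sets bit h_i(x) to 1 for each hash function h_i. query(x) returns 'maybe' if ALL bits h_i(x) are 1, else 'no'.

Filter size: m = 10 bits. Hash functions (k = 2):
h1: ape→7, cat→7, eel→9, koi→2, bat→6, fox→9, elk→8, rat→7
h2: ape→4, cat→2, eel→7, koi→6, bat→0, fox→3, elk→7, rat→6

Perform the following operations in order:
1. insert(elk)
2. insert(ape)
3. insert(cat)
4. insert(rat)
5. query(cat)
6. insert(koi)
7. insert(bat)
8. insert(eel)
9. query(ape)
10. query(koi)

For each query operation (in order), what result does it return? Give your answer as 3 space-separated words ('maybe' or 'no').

Start: bits=0000000000
Op 1: insert elk -> sets bits 7 8 -> bits=0000000110
Op 2: insert ape -> sets bits 4 7 -> bits=0000100110
Op 3: insert cat -> sets bits 2 7 -> bits=0010100110
Op 4: insert rat -> sets bits 6 7 -> bits=0010101110
Op 5: query cat -> checks bit2=1, bit7=1 (all 1) -> maybe
Op 6: insert koi -> sets bits 2 6 -> bits=0010101110
Op 7: insert bat -> sets bits 0 6 -> bits=1010101110
Op 8: insert eel -> sets bits 7 9 -> bits=1010101111
Op 9: query ape -> checks bit4=1, bit7=1 (all 1) -> maybe
Op 10: query koi -> checks bit2=1, bit6=1 (all 1) -> maybe
Query results in order: maybe maybe maybe

Answer: maybe maybe maybe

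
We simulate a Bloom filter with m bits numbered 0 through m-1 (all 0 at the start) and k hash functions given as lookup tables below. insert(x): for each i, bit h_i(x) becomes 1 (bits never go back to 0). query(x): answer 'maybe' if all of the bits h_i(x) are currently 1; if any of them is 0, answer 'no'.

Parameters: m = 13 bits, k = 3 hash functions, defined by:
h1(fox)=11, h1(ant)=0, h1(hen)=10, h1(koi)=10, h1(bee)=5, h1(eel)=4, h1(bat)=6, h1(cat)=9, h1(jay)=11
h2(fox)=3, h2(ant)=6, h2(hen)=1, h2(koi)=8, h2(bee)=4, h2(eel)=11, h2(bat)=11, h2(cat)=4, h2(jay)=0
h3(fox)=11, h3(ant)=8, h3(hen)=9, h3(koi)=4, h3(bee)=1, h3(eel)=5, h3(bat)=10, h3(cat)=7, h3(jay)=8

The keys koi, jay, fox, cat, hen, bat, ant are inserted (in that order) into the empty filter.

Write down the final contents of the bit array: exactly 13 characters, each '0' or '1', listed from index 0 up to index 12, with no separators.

Answer: 1101101111110

Derivation:
Start: bits=0000000000000
After insert 'koi': sets bits 4 8 10 -> bits=0000100010100
After insert 'jay': sets bits 0 8 11 -> bits=1000100010110
After insert 'fox': sets bits 3 11 -> bits=1001100010110
After insert 'cat': sets bits 4 7 9 -> bits=1001100111110
After insert 'hen': sets bits 1 9 10 -> bits=1101100111110
After insert 'bat': sets bits 6 10 11 -> bits=1101101111110
After insert 'ant': sets bits 0 6 8 -> bits=1101101111110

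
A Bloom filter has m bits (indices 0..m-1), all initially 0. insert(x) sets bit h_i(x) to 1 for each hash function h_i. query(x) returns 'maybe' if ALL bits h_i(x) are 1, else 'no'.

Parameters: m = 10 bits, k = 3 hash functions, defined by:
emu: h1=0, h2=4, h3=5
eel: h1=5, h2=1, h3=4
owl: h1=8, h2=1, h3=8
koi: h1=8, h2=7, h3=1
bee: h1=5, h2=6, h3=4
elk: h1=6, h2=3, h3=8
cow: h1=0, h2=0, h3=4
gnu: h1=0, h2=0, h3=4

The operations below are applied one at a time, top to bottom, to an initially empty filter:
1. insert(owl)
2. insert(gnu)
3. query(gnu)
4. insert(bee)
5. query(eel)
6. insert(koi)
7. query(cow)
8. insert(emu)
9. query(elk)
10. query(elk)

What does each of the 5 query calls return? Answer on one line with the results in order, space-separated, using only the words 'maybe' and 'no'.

Start: bits=0000000000
Op 1: insert owl -> sets bits 1 8 -> bits=0100000010
Op 2: insert gnu -> sets bits 0 4 -> bits=1100100010
Op 3: query gnu -> checks bit0=1, bit4=1 (all 1) -> maybe
Op 4: insert bee -> sets bits 4 5 6 -> bits=1100111010
Op 5: query eel -> checks bit1=1, bit4=1, bit5=1 (all 1) -> maybe
Op 6: insert koi -> sets bits 1 7 8 -> bits=1100111110
Op 7: query cow -> checks bit0=1, bit4=1 (all 1) -> maybe
Op 8: insert emu -> sets bits 0 4 5 -> bits=1100111110
Op 9: query elk -> checks bit3=0, bit6=1, bit8=1 (has a 0) -> no
Op 10: query elk -> checks bit3=0, bit6=1, bit8=1 (has a 0) -> no
Query results in order: maybe maybe maybe no no

Answer: maybe maybe maybe no no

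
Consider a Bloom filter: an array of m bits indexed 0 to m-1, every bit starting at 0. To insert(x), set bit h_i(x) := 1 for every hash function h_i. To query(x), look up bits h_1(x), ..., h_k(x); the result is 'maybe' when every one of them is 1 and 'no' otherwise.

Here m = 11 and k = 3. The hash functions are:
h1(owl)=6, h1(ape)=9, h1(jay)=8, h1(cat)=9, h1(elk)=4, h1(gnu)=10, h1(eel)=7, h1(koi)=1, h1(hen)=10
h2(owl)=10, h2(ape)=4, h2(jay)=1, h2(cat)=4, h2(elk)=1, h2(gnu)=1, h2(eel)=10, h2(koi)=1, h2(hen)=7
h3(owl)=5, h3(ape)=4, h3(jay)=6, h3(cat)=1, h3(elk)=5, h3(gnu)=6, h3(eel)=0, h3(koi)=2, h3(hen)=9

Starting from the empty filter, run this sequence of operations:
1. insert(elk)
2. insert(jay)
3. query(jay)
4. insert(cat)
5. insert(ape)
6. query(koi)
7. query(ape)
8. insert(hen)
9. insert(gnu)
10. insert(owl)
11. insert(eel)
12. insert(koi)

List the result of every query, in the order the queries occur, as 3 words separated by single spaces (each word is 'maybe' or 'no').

Answer: maybe no maybe

Derivation:
Start: bits=00000000000
Op 1: insert elk -> sets bits 1 4 5 -> bits=01001100000
Op 2: insert jay -> sets bits 1 6 8 -> bits=01001110100
Op 3: query jay -> checks bit1=1, bit6=1, bit8=1 (all 1) -> maybe
Op 4: insert cat -> sets bits 1 4 9 -> bits=01001110110
Op 5: insert ape -> sets bits 4 9 -> bits=01001110110
Op 6: query koi -> checks bit1=1, bit2=0 (has a 0) -> no
Op 7: query ape -> checks bit4=1, bit9=1 (all 1) -> maybe
Op 8: insert hen -> sets bits 7 9 10 -> bits=01001111111
Op 9: insert gnu -> sets bits 1 6 10 -> bits=01001111111
Op 10: insert owl -> sets bits 5 6 10 -> bits=01001111111
Op 11: insert eel -> sets bits 0 7 10 -> bits=11001111111
Op 12: insert koi -> sets bits 1 2 -> bits=11101111111
Query results in order: maybe no maybe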